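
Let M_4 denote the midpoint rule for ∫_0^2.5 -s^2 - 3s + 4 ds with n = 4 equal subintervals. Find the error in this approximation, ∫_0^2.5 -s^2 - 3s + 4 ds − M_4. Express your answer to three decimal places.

-0.081

Exact integral: ∫_0^2.5 f(s) ds ≈ -4.58333.
M_4 ≈ -4.50195.
Error ≈ -4.58333 − (-4.50195) ≈ -0.081.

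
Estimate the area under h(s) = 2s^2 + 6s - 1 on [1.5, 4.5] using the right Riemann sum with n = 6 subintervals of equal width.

Δs = (4.5 − 1.5)/6 = 0.5.
Right endpoints: 2, 2.5, 3, 3.5, 4, 4.5.
h(2) = 19, h(2.5) = 26.5, h(3) = 35, h(3.5) = 44.5, h(4) = 55, h(4.5) = 66.5.
Sum = Δs · [h(2) + h(2.5) + h(3) + ...].
Sum = 123.25.

123.25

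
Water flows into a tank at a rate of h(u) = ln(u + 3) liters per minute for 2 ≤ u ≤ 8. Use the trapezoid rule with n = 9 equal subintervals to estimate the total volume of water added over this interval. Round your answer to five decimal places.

Δu = (8 − 2)/9 = 2/3.
h(2) ≈ 1.60944, h(8/3) ≈ 1.73460, h(10/3) ≈ 1.84583, h(4) ≈ 1.94591, h(14/3) ≈ 2.03688, h(16/3) ≈ 2.12026, h(6) ≈ 2.19722, h(20/3) ≈ 2.26868, h(22/3) ≈ 2.33537, h(8) ≈ 2.39790.
T_9 = (Δu/2)·[h(u_0) + 2h(u_1) + ... + 2h(u_{8}) + h(u_9)].
Sum ≈ 12.32562.

12.32562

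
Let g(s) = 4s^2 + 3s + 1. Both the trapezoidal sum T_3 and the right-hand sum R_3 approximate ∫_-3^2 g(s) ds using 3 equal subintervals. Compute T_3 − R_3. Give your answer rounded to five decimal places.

T_3 ≈ 53.4259259.
R_3 ≈ 49.2592593.
T_3 − R_3 ≈ 4.16667.

4.16667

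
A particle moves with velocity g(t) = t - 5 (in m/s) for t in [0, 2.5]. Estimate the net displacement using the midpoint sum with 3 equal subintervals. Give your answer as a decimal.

-9.375

Δt = (2.5 − 0)/3 = 5/6.
Midpoints: 5/12, 1.25, 25/12.
g(5/12) = -55/12, g(1.25) = -3.75, g(25/12) = -35/12.
Sum = Δt · [g(5/12) + g(1.25) + g(25/12)].
Sum = -9.375.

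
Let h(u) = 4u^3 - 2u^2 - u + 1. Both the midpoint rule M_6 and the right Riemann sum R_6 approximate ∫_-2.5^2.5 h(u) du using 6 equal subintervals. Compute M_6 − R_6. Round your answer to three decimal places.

-48.264

M_6 ≈ -15.25463.
R_6 ≈ 33.00926.
M_6 − R_6 ≈ -48.264.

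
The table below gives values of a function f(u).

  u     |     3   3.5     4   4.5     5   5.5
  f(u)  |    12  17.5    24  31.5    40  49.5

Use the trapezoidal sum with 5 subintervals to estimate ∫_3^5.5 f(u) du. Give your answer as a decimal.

71.875

Δu = 0.5.
T_5 = (0.5/2)·[12 + 2·17.5 + 2·24 + 2·31.5 + 2·40 + 49.5] = 71.875.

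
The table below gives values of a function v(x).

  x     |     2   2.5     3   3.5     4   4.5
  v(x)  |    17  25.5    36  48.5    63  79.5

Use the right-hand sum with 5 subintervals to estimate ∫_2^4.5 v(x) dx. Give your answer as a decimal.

126.25

Δx = 0.5.
Sum = 0.5·[25.5 + 36 + 48.5 + 63 + 79.5] = 126.25.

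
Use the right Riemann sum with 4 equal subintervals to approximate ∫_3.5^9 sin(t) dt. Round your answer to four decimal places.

Δt = (9 − 3.5)/4 = 1.375.
Right endpoints: 4.875, 6.25, 7.625, 9.
f(4.875) ≈ -0.9868, f(6.25) ≈ -0.0332, f(7.625) ≈ 0.9739, f(9) ≈ 0.4121.
Sum = Δt · [f(4.875) + f(6.25) + f(7.625) + f(9)].
Sum ≈ 0.5033.

0.5033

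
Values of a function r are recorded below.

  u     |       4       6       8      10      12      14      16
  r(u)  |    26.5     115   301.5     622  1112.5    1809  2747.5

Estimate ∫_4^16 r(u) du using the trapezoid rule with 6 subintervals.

Δu = 2.
T_6 = (2/2)·[26.5 + 2·115 + 2·301.5 + 2·622 + 2·1112.5 + 2·1809 + 2747.5] = 10694.

10694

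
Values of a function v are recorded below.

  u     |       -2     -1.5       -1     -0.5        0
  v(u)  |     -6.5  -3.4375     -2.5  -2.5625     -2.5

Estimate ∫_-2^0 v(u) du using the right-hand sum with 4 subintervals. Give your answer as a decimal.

-5.5

Δu = 0.5.
Sum = 0.5·[(-3.4375) + (-2.5) + (-2.5625) + (-2.5)] = -5.5.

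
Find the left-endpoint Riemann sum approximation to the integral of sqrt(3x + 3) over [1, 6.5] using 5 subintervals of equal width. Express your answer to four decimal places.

19.1598

Δx = (6.5 − 1)/5 = 1.1.
Left endpoints: 1, 2.1, 3.2, 4.3, 5.4.
f(1) ≈ 2.4495, f(2.1) ≈ 3.0496, f(3.2) ≈ 3.5496, f(4.3) ≈ 3.9875, f(5.4) ≈ 4.3818.
Sum = Δx · [f(1) + f(2.1) + f(3.2) + f(4.3) + f(5.4)].
Sum ≈ 19.1598.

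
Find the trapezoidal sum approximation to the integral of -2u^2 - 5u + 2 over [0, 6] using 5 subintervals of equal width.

-224.88

Δu = (6 − 0)/5 = 1.2.
f(0) = 2, f(1.2) = -6.88, f(2.4) = -21.52, f(3.6) = -41.92, f(4.8) = -68.08, f(6) = -100.
T_5 = (Δu/2)·[f(u_0) + 2f(u_1) + ... + 2f(u_{4}) + f(u_5)].
Sum = -224.88.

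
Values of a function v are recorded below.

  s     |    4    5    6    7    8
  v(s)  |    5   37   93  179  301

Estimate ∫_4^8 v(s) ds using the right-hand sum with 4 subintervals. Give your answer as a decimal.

Δs = 1.
Sum = 1·[37 + 93 + 179 + 301] = 610.

610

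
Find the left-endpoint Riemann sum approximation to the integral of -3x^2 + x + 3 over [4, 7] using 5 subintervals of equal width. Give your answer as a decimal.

-225.24

Δx = (7 − 4)/5 = 0.6.
Left endpoints: 4, 4.6, 5.2, 5.8, 6.4.
f(4) = -41, f(4.6) = -55.88, f(5.2) = -72.92, f(5.8) = -92.12, f(6.4) = -113.48.
Sum = Δx · [f(4) + f(4.6) + f(5.2) + f(5.8) + f(6.4)].
Sum = -225.24.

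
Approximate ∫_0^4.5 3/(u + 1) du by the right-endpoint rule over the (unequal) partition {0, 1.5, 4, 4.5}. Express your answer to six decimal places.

3.572727

Subinterval widths: 1.5, 2.5, 0.5.
Right endpoints: 1.5, 4, 4.5.
f(1.5) = 1.2, f(4) = 0.6, f(4.5) = 6/11.
Sum = Σ Δu_i · f(u_i).
Sum ≈ 3.572727.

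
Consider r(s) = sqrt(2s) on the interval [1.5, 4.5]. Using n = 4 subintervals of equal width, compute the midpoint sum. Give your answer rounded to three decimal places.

Δs = (4.5 − 1.5)/4 = 0.75.
Midpoints: 1.875, 2.625, 3.375, 4.125.
r(1.875) ≈ 1.936, r(2.625) ≈ 2.291, r(3.375) ≈ 2.598, r(4.125) ≈ 2.872.
Sum = Δs · [r(1.875) + r(2.625) + r(3.375) + r(4.125)].
Sum ≈ 7.274.

7.274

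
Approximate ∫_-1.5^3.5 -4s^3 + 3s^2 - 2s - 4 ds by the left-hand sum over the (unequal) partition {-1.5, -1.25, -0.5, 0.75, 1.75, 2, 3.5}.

-41.5625

Subinterval widths: 0.25, 0.75, 1.25, 1, 0.25, 1.5.
Left endpoints: -1.5, -1.25, -0.5, 0.75, 1.75, 2.
f(-1.5) = 19.25, f(-1.25) = 11, f(-0.5) = -1.75, f(0.75) = -5.5, f(1.75) = -19.75, f(2) = -28.
Sum = Σ Δs_i · f(s_i).
Sum = -41.5625.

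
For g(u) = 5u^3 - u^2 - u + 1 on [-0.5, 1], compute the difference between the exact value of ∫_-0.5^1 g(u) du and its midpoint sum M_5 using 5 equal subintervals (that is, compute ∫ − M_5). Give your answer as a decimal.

0.0309375

Exact integral: ∫_-0.5^1 g(u) du = 1.921875.
M_5 = 1.8909375.
Error = 1.921875 − 1.8909375 = 0.0309375.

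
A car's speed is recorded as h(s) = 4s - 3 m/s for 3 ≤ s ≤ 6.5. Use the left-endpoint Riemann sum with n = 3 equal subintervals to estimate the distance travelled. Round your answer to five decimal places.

Δs = (6.5 − 3)/3 = 7/6.
Left endpoints: 3, 25/6, 16/3.
h(3) = 9, h(25/6) = 41/3, h(16/3) = 55/3.
Sum = Δs · [h(3) + h(25/6) + h(16/3)].
Sum ≈ 47.83333.

47.83333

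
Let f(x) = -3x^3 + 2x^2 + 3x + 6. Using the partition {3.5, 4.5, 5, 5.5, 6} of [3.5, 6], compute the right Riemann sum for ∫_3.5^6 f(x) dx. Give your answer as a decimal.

Subinterval widths: 1, 0.5, 0.5, 0.5.
Right endpoints: 4.5, 5, 5.5, 6.
f(4.5) = -213.375, f(5) = -304, f(5.5) = -416.125, f(6) = -552.
Sum = Σ Δx_i · f(x_i).
Sum = -849.4375.

-849.4375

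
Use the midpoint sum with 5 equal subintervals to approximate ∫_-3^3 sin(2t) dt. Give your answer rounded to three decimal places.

Δt = (3 − (-3))/5 = 1.2.
Midpoints: -2.4, -1.2, 0, 1.2, 2.4.
f(-2.4) ≈ 0.996, f(-1.2) ≈ -0.675, f(0) ≈ 0.000, f(1.2) ≈ 0.675, f(2.4) ≈ -0.996.
Sum = Δt · [f(-2.4) + f(-1.2) + f(0) + f(1.2) + f(2.4)].
Sum ≈ 0.000.

0.000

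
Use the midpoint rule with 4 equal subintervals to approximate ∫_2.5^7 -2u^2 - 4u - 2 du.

Δu = (7 − 2.5)/4 = 1.125.
Midpoints: 3.0625, 4.1875, 5.3125, 6.4375.
f(3.0625) = -33.0078125, f(4.1875) = -53.8203125, f(5.3125) = -79.6953125, f(6.4375) = -110.6328125.
Sum = Δu · [f(3.0625) + f(4.1875) + f(5.3125) + f(6.4375)].
Sum = -311.80078125.

-311.80078125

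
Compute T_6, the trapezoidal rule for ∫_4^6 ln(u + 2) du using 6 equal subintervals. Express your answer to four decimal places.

Δu = (6 − 4)/6 = 1/3.
f(4) ≈ 1.7918, f(13/3) ≈ 1.8458, f(14/3) ≈ 1.8971, f(5) ≈ 1.9459, f(16/3) ≈ 1.9924, f(17/3) ≈ 2.0369, f(6) ≈ 2.0794.
T_6 = (Δu/2)·[f(u_0) + 2f(u_1) + ... + 2f(u_{5}) + f(u_6)].
Sum ≈ 3.8846.

3.8846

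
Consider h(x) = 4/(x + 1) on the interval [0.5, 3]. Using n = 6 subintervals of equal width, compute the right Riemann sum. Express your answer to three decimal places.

Δx = (3 − 0.5)/6 = 5/12.
Right endpoints: 11/12, 4/3, 1.75, 13/6, 31/12, 3.
h(11/12) = 48/23, h(4/3) = 12/7, h(1.75) = 16/11, h(13/6) = 24/19, h(31/12) = 48/43, h(3) = 1.
Sum = Δx · [h(11/12) + h(4/3) + h(1.75) + ...].
Sum ≈ 3.598.

3.598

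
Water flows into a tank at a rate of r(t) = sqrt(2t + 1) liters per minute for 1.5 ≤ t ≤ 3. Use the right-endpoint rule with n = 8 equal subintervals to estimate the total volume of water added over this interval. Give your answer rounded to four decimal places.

Δt = (3 − 1.5)/8 = 0.1875.
Right endpoints: 1.6875, 1.875, 2.0625, 2.25, 2.4375, 2.625, 2.8125, 3.
r(1.6875) ≈ 2.0917, r(1.875) ≈ 2.1794, r(2.0625) ≈ 2.2638, r(2.25) ≈ 2.3452, r(2.4375) ≈ 2.4238, r(2.625) ≈ 2.5000, r(2.8125) ≈ 2.5739, r(3) ≈ 2.6458.
Sum = Δt · [r(1.6875) + r(1.875) + r(2.0625) + ...].
Sum ≈ 3.5669.

3.5669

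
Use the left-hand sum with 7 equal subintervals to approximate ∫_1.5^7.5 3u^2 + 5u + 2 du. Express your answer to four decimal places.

Δu = (7.5 − 1.5)/7 = 6/7.
Left endpoints: 1.5, 33/14, 45/14, 57/14, 69/14, 81/14, 93/14.
f(1.5) = 16.25, f(33/14) = 5969/196, f(45/14) = 9617/196, f(57/14) = 14129/196, f(69/14) = 19505/196, f(81/14) = 25745/196, f(93/14) = 32849/196.
Sum = Δu · [f(1.5) + f(33/14) + f(45/14) + ...].
Sum ≈ 485.4184.

485.4184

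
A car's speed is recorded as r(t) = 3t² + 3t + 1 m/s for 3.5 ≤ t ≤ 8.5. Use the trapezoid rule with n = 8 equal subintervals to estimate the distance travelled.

Δt = (8.5 − 3.5)/8 = 0.625.
r(3.5) = 48.25, r(4.125) = 64.421875, r(4.75) = 82.9375, r(5.375) = 103.796875, r(6) = 127, r(6.625) = 152.546875, r(7.25) = 180.4375, r(7.875) = 210.671875, r(8.5) = 243.25.
T_8 = (Δt/2)·[r(t_0) + 2r(t_1) + ... + 2r(t_{7}) + r(t_8)].
Sum = 667.2265625.

667.2265625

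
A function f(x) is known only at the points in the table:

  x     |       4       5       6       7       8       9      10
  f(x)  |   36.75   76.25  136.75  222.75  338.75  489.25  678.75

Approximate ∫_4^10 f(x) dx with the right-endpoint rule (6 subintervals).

1942.5

Δx = 1.
Sum = 1·[76.25 + 136.75 + 222.75 + 338.75 + 489.25 + 678.75] = 1942.5.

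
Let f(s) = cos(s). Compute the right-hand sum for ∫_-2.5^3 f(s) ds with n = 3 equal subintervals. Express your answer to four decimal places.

Δs = (3 − (-2.5))/3 = 11/6.
Right endpoints: -2/3, 7/6, 3.
f(-2/3) ≈ 0.7859, f(7/6) ≈ 0.3932, f(3) ≈ -0.9900.
Sum = Δs · [f(-2/3) + f(7/6) + f(3)].
Sum ≈ 0.3467.

0.3467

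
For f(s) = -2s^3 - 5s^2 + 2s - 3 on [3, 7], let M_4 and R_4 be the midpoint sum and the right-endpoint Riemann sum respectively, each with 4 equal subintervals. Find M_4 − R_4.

M_4 = -1647.
R_4 = -2094.
M_4 − R_4 = 447.

447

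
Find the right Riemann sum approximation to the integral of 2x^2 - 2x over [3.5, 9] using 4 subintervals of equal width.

479.1015625

Δx = (9 − 3.5)/4 = 1.375.
Right endpoints: 4.875, 6.25, 7.625, 9.
f(4.875) = 37.78125, f(6.25) = 65.625, f(7.625) = 101.03125, f(9) = 144.
Sum = Δx · [f(4.875) + f(6.25) + f(7.625) + f(9)].
Sum = 479.1015625.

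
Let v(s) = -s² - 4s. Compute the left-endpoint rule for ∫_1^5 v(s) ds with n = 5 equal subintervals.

Δs = (5 − 1)/5 = 0.8.
Left endpoints: 1, 1.8, 2.6, 3.4, 4.2.
v(1) = -5, v(1.8) = -10.44, v(2.6) = -17.16, v(3.4) = -25.16, v(4.2) = -34.44.
Sum = Δs · [v(1) + v(1.8) + v(2.6) + v(3.4) + v(4.2)].
Sum = -73.76.

-73.76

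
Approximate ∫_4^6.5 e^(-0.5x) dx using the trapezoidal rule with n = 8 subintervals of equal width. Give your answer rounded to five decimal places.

0.19351

Δx = (6.5 − 4)/8 = 0.3125.
f(4) ≈ 0.13534, f(4.3125) ≈ 0.11576, f(4.625) ≈ 0.09901, f(4.9375) ≈ 0.08469, f(5.25) ≈ 0.07244, f(5.5625) ≈ 0.06196, f(5.875) ≈ 0.05300, f(6.1875) ≈ 0.04533, f(6.5) ≈ 0.03877.
T_8 = (Δx/2)·[f(x_0) + 2f(x_1) + ... + 2f(x_{7}) + f(x_8)].
Sum ≈ 0.19351.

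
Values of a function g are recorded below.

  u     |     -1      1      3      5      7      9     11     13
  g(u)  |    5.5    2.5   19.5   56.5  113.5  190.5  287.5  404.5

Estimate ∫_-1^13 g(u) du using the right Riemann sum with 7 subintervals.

2149

Δu = 2.
Sum = 2·[2.5 + 19.5 + 56.5 + 113.5 + 190.5 + 287.5 + 404.5] = 2149.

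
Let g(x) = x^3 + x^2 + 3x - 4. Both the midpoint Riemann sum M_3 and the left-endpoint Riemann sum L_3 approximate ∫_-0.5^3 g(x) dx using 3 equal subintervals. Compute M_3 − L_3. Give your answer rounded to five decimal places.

21.39497

M_3 ≈ 26.5153356.
L_3 ≈ 5.1203704.
M_3 − L_3 ≈ 21.39497.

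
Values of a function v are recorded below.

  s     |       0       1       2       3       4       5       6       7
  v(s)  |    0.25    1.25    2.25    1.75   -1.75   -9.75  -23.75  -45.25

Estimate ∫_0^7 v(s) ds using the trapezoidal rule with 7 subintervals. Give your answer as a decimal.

Δs = 1.
T_7 = (1/2)·[0.25 + 2·1.25 + 2·2.25 + 2·1.75 + 2·(-1.75) + 2·(-9.75) + 2·(-23.75) + (-45.25)] = -52.5.

-52.5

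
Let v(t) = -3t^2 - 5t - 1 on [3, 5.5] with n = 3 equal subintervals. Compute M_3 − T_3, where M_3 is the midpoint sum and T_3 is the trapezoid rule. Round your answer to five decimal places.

M_3 ≈ -194.5659722.
T_3 ≈ -195.8680556.
M_3 − T_3 ≈ 1.30208.

1.30208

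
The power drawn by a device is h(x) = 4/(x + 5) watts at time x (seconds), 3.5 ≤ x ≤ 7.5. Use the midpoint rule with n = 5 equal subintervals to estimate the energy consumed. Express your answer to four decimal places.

Δx = (7.5 − 3.5)/5 = 0.8.
Midpoints: 3.9, 4.7, 5.5, 6.3, 7.1.
h(3.9) = 40/89, h(4.7) = 40/97, h(5.5) = 8/21, h(6.3) = 40/113, h(7.1) = 40/121.
Sum = Δx · [h(3.9) + h(4.7) + h(5.5) + h(6.3) + h(7.1)].
Sum ≈ 1.5419.

1.5419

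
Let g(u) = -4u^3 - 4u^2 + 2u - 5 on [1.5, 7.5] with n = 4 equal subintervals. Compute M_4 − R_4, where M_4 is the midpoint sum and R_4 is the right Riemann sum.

1604.25

M_4 = -3627.75.
R_4 = -5232.
M_4 − R_4 = 1604.25.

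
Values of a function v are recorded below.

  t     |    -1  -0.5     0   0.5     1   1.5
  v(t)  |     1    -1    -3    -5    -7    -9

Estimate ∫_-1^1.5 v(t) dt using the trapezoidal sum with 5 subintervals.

-10

Δt = 0.5.
T_5 = (0.5/2)·[1 + 2·(-1) + 2·(-3) + 2·(-5) + 2·(-7) + (-9)] = -10.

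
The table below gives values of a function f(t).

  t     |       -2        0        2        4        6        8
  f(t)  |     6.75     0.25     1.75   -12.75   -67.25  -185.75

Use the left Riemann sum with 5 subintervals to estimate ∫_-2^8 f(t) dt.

Δt = 2.
Sum = 2·[6.75 + 0.25 + 1.75 + (-12.75) + (-67.25)] = -142.5.

-142.5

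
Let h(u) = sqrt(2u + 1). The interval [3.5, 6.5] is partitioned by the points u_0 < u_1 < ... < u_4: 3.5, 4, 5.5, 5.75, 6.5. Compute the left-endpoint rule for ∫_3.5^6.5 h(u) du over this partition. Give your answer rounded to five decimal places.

9.43189

Subinterval widths: 0.5, 1.5, 0.25, 0.75.
Left endpoints: 3.5, 4, 5.5, 5.75.
h(3.5) ≈ 2.82843, h(4) ≈ 3.00000, h(5.5) ≈ 3.46410, h(5.75) ≈ 3.53553.
Sum = Σ Δu_i · h(u_i).
Sum ≈ 9.43189.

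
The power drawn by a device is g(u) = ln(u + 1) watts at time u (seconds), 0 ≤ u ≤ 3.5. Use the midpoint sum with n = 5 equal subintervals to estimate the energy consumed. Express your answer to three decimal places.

3.284

Δu = (3.5 − 0)/5 = 0.7.
Midpoints: 0.35, 1.05, 1.75, 2.45, 3.15.
g(0.35) ≈ 0.300, g(1.05) ≈ 0.718, g(1.75) ≈ 1.012, g(2.45) ≈ 1.238, g(3.15) ≈ 1.423.
Sum = Δu · [g(0.35) + g(1.05) + g(1.75) + g(2.45) + g(3.15)].
Sum ≈ 3.284.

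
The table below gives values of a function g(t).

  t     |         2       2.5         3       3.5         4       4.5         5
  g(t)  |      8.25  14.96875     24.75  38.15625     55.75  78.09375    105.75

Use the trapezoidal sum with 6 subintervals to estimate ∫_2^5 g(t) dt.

134.359375

Δt = 0.5.
T_6 = (0.5/2)·[8.25 + 2·14.96875 + 2·24.75 + 2·38.15625 + 2·55.75 + 2·78.09375 + 105.75] = 134.359375.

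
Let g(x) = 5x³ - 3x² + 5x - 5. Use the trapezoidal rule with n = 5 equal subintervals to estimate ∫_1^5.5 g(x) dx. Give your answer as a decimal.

1055.62125

Δx = (5.5 − 1)/5 = 0.9.
g(1) = 2, g(1.9) = 27.965, g(2.8) = 95.24, g(3.7) = 225.695, g(4.6) = 441.2, g(5.5) = 763.625.
T_5 = (Δx/2)·[g(x_0) + 2g(x_1) + ... + 2g(x_{4}) + g(x_5)].
Sum = 1055.62125.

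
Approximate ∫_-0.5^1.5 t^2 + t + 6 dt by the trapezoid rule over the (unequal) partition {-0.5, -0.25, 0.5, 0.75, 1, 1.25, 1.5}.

14.25

Subinterval widths: 0.25, 0.75, 0.25, 0.25, 0.25, 0.25.
f(-0.5) = 5.75, f(-0.25) = 5.8125, f(0.5) = 6.75, f(0.75) = 7.3125, f(1) = 8, f(1.25) = 8.8125, f(1.5) = 9.75.
On each subinterval the trapezoid contributes (Δt_i/2)·[f(t_{i-1}) + f(t_i)].
Sum = 14.25.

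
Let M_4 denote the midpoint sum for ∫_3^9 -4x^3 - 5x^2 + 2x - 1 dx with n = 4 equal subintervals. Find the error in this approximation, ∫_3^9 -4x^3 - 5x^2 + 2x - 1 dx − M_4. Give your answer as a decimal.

-86.625

Exact integral: ∫_3^9 f(x) dx = -7584.
M_4 = -7497.375.
Error = -7584 − (-7497.375) = -86.625.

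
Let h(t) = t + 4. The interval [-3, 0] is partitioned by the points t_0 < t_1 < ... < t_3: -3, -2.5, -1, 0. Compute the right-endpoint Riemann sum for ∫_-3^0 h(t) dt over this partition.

9.25

Subinterval widths: 0.5, 1.5, 1.
Right endpoints: -2.5, -1, 0.
h(-2.5) = 1.5, h(-1) = 3, h(0) = 4.
Sum = Σ Δt_i · h(t_i).
Sum = 9.25.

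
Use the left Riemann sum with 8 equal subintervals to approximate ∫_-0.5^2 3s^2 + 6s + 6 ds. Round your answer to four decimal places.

Δs = (2 − (-0.5))/8 = 0.3125.
Left endpoints: -0.5, -0.1875, 0.125, 0.4375, 0.75, 1.0625, 1.375, 1.6875.
f(-0.5) = 3.75, f(-0.1875) = 4.98046875, f(0.125) = 6.796875, f(0.4375) = 9.19921875, f(0.75) = 12.1875, f(1.0625) = 15.76171875, f(1.375) = 19.921875, f(1.6875) = 24.66796875.
Sum = Δs · [f(-0.5) + f(-0.1875) + f(0.125) + ...].
Sum ≈ 30.3955.

30.3955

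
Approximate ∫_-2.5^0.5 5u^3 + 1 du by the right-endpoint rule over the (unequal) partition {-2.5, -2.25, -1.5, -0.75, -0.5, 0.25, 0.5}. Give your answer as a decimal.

-25.41796875

Subinterval widths: 0.25, 0.75, 0.75, 0.25, 0.75, 0.25.
Right endpoints: -2.25, -1.5, -0.75, -0.5, 0.25, 0.5.
f(-2.25) = -55.953125, f(-1.5) = -15.875, f(-0.75) = -1.109375, f(-0.5) = 0.375, f(0.25) = 1.078125, f(0.5) = 1.625.
Sum = Σ Δu_i · f(u_i).
Sum = -25.41796875.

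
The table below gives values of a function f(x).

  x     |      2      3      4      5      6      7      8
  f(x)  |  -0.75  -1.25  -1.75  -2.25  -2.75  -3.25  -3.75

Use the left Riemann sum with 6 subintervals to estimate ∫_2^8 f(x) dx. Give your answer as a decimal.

Δx = 1.
Sum = 1·[(-0.75) + (-1.25) + (-1.75) + (-2.25) + (-2.75) + (-3.25)] = -12.

-12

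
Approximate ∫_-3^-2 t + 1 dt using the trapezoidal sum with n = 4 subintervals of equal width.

-1.5

Δt = (-2 − (-3))/4 = 0.25.
f(-3) = -2, f(-2.75) = -1.75, f(-2.5) = -1.5, f(-2.25) = -1.25, f(-2) = -1.
T_4 = (Δt/2)·[f(t_0) + 2f(t_1) + 2f(t_2) + 2f(t_3) + f(t_4)].
Sum = -1.5.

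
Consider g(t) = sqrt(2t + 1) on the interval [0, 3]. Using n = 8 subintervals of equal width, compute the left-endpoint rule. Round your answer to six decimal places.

Δt = (3 − 0)/8 = 0.375.
Left endpoints: 0, 0.375, 0.75, 1.125, 1.5, 1.875, 2.25, 2.625.
g(0) ≈ 1.000000, g(0.375) ≈ 1.322876, g(0.75) ≈ 1.581139, g(1.125) ≈ 1.802776, g(1.5) ≈ 2.000000, g(1.875) ≈ 2.179449, g(2.25) ≈ 2.345208, g(2.625) ≈ 2.500000.
Sum = Δt · [g(0) + g(0.375) + g(0.75) + ...].
Sum ≈ 5.524293.

5.524293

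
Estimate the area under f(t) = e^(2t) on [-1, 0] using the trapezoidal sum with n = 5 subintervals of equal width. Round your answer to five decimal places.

0.43808

Δt = (0 − (-1))/5 = 0.2.
f(-1) ≈ 0.13534, f(-0.8) ≈ 0.20190, f(-0.6) ≈ 0.30119, f(-0.4) ≈ 0.44933, f(-0.2) ≈ 0.67032, f(0) ≈ 1.00000.
T_5 = (Δt/2)·[f(t_0) + 2f(t_1) + ... + 2f(t_{4}) + f(t_5)].
Sum ≈ 0.43808.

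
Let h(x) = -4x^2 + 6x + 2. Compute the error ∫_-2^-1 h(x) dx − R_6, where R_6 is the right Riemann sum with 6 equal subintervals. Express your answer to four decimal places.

-1.4815

Exact integral: ∫_-2^-1 h(x) dx ≈ -16.333333.
R_6 ≈ -14.851852.
Error ≈ -16.333333 − (-14.851852) ≈ -1.4815.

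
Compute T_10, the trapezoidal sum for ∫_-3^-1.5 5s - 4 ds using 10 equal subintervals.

Δs = (-1.5 − (-3))/10 = 0.15.
f(-3) = -19, f(-2.85) = -18.25, f(-2.7) = -17.5, f(-2.55) = -16.75, f(-2.4) = -16, f(-2.25) = -15.25, f(-2.1) = -14.5, f(-1.95) = -13.75, f(-1.8) = -13, f(-1.65) = -12.25, f(-1.5) = -11.5.
T_10 = (Δs/2)·[f(s_0) + 2f(s_1) + ... + 2f(s_{9}) + f(s_10)].
Sum = -22.875.

-22.875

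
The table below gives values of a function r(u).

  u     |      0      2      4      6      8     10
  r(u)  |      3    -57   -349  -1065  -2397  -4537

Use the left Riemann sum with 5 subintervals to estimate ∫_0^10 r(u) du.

-7730

Δu = 2.
Sum = 2·[3 + (-57) + (-349) + (-1065) + (-2397)] = -7730.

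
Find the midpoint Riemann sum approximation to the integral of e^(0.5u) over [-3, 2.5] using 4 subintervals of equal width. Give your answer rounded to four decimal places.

Δu = (2.5 − (-3))/4 = 1.375.
Midpoints: -2.3125, -0.9375, 0.4375, 1.8125.
f(-2.3125) ≈ 0.3147, f(-0.9375) ≈ 0.6258, f(0.4375) ≈ 1.2445, f(1.8125) ≈ 2.4750.
Sum = Δu · [f(-2.3125) + f(-0.9375) + f(0.4375) + f(1.8125)].
Sum ≈ 6.4075.

6.4075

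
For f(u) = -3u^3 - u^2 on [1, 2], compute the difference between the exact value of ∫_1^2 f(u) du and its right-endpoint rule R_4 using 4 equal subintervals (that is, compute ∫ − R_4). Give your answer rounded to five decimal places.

Exact integral: ∫_1^2 f(u) du ≈ -13.5833333.
R_4 = -16.734375.
Error ≈ -13.5833333 − (-16.734375) ≈ 3.15104.

3.15104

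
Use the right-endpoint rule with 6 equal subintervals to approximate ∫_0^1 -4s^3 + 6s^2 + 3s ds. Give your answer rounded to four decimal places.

2.9167

Δs = (1 − 0)/6 = 1/6.
Right endpoints: 1/6, 1/3, 0.5, 2/3, 5/6, 1.
f(1/6) = 35/54, f(1/3) = 41/27, f(0.5) = 2.5, f(2/3) = 94/27, f(5/6) = 235/54, f(1) = 5.
Sum = Δs · [f(1/6) + f(1/3) + f(0.5) + ...].
Sum ≈ 2.9167.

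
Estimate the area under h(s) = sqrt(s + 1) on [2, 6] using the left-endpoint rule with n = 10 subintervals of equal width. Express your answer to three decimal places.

Δs = (6 − 2)/10 = 0.4.
Left endpoints: 2, 2.4, 2.8, 3.2, 3.6, 4, 4.4, 4.8, 5.2, 5.6.
h(2) ≈ 1.732, h(2.4) ≈ 1.844, h(2.8) ≈ 1.949, h(3.2) ≈ 2.049, h(3.6) ≈ 2.145, h(4) ≈ 2.236, h(4.4) ≈ 2.324, h(4.8) ≈ 2.408, h(5.2) ≈ 2.490, h(5.6) ≈ 2.569.
Sum = Δs · [h(2) + h(2.4) + h(2.8) + ...].
Sum ≈ 8.699.

8.699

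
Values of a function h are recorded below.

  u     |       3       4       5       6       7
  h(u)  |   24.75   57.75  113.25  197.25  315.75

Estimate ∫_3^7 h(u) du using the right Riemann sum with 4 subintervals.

Δu = 1.
Sum = 1·[57.75 + 113.25 + 197.25 + 315.75] = 684.

684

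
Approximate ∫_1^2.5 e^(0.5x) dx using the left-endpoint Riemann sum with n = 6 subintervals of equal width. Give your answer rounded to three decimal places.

3.458

Δx = (2.5 − 1)/6 = 0.25.
Left endpoints: 1, 1.25, 1.5, 1.75, 2, 2.25.
f(1) ≈ 1.649, f(1.25) ≈ 1.868, f(1.5) ≈ 2.117, f(1.75) ≈ 2.399, f(2) ≈ 2.718, f(2.25) ≈ 3.080.
Sum = Δx · [f(1) + f(1.25) + f(1.5) + ...].
Sum ≈ 3.458.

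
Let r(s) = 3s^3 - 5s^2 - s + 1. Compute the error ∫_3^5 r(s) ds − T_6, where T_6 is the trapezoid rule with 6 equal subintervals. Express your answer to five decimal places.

Exact integral: ∫_3^5 r(s) ds ≈ 238.6666667.
T_6 ≈ 239.8148148.
Error ≈ 238.6666667 − 239.8148148 ≈ -1.14815.

-1.14815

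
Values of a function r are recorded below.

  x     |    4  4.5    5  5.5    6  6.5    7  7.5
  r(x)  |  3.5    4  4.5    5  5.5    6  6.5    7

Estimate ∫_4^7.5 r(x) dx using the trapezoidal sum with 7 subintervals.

18.375

Δx = 0.5.
T_7 = (0.5/2)·[3.5 + 2·4 + 2·4.5 + 2·5 + 2·5.5 + 2·6 + 2·6.5 + 7] = 18.375.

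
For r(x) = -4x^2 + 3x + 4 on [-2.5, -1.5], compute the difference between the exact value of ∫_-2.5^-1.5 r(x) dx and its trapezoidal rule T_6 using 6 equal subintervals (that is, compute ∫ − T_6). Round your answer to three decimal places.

Exact integral: ∫_-2.5^-1.5 r(x) dx ≈ -18.33333.
T_6 ≈ -18.35185.
Error ≈ -18.33333 − (-18.35185) ≈ 0.019.

0.019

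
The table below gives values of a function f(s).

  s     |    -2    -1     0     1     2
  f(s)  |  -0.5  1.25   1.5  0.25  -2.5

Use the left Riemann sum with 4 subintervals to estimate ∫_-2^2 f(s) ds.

2.5

Δs = 1.
Sum = 1·[(-0.5) + 1.25 + 1.5 + 0.25] = 2.5.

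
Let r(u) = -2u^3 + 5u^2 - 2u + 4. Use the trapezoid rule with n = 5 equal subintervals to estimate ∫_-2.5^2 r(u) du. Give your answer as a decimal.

75.105

Δu = (2 − (-2.5))/5 = 0.9.
r(-2.5) = 71.5, r(-1.6) = 28.192, r(-0.7) = 8.536, r(0.2) = 3.784, r(1.1) = 5.188, r(2) = 4.
T_5 = (Δu/2)·[r(u_0) + 2r(u_1) + ... + 2r(u_{4}) + r(u_5)].
Sum = 75.105.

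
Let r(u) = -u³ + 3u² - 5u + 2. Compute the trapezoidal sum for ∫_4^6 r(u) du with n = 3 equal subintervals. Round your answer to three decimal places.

Δu = (6 − 4)/3 = 2/3.
r(4) = -34, r(14/3) = -1556/27, r(16/3) = -2458/27, r(6) = -136.
T_3 = (Δu/2)·[r(u_0) + 2r(u_1) + 2r(u_2) + r(u_3)].
Sum ≈ -155.778.

-155.778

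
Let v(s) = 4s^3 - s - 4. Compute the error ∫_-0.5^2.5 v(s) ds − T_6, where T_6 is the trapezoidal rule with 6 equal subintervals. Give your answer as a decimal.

Exact integral: ∫_-0.5^2.5 v(s) ds = 24.
T_6 = 25.5.
Error = 24 − 25.5 = -1.5.

-1.5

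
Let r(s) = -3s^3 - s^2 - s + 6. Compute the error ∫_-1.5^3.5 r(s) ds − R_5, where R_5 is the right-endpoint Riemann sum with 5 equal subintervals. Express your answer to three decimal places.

Exact integral: ∫_-1.5^3.5 r(s) ds ≈ -99.16667.
R_5 = -184.375.
Error ≈ -99.16667 − (-184.375) ≈ 85.208.

85.208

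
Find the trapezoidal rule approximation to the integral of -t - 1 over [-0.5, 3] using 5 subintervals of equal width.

Δt = (3 − (-0.5))/5 = 0.7.
f(-0.5) = -0.5, f(0.2) = -1.2, f(0.9) = -1.9, f(1.6) = -2.6, f(2.3) = -3.3, f(3) = -4.
T_5 = (Δt/2)·[f(t_0) + 2f(t_1) + ... + 2f(t_{4}) + f(t_5)].
Sum = -7.875.

-7.875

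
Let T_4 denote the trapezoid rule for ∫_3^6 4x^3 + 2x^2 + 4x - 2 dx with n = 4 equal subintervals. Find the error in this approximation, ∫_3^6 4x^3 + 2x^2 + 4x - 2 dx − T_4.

-15.75

Exact integral: ∫_3^6 f(x) dx = 1389.
T_4 = 1404.75.
Error = 1389 − 1404.75 = -15.75.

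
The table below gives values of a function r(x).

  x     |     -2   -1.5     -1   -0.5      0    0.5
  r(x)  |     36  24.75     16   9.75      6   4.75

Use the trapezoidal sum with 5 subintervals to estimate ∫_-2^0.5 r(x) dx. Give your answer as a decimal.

Δx = 0.5.
T_5 = (0.5/2)·[36 + 2·24.75 + 2·16 + 2·9.75 + 2·6 + 4.75] = 38.4375.

38.4375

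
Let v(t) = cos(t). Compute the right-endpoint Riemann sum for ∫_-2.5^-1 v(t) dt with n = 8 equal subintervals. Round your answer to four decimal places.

Δt = (-1 − (-2.5))/8 = 0.1875.
Right endpoints: -2.3125, -2.125, -1.9375, -1.75, -1.5625, -1.375, -1.1875, -1.
v(-2.3125) ≈ -0.6755, v(-2.125) ≈ -0.5263, v(-1.9375) ≈ -0.3585, v(-1.75) ≈ -0.1782, v(-1.5625) ≈ 0.0083, v(-1.375) ≈ 0.1945, v(-1.1875) ≈ 0.3740, v(-1) ≈ 0.5403.
Sum = Δt · [v(-2.3125) + v(-2.125) + v(-1.9375) + ...].
Sum ≈ -0.1165.

-0.1165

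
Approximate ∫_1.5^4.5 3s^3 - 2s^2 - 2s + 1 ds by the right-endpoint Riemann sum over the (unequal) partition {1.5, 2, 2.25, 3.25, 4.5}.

Subinterval widths: 0.5, 0.25, 1, 1.25.
Right endpoints: 2, 2.25, 3.25, 4.5.
f(2) = 13, f(2.25) = 20.546875, f(3.25) = 76.359375, f(4.5) = 224.875.
Sum = Σ Δs_i · f(s_i).
Sum = 369.08984375.

369.08984375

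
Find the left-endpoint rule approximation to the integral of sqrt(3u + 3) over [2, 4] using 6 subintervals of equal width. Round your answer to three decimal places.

Δu = (4 − 2)/6 = 1/3.
Left endpoints: 2, 7/3, 8/3, 3, 10/3, 11/3.
f(2) ≈ 3.000, f(7/3) ≈ 3.162, f(8/3) ≈ 3.317, f(3) ≈ 3.464, f(10/3) ≈ 3.606, f(11/3) ≈ 3.742.
Sum = Δu · [f(2) + f(7/3) + f(8/3) + ...].
Sum ≈ 6.763.

6.763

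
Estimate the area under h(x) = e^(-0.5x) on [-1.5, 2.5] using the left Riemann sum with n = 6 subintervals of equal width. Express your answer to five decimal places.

Δx = (2.5 − (-1.5))/6 = 2/3.
Left endpoints: -1.5, -5/6, -1/6, 0.5, 7/6, 11/6.
h(-1.5) ≈ 2.11700, h(-5/6) ≈ 1.51690, h(-1/6) ≈ 1.08690, h(0.5) ≈ 0.77880, h(7/6) ≈ 0.55804, h(11/6) ≈ 0.39985.
Sum = Δx · [h(-1.5) + h(-5/6) + h(-1/6) + ...].
Sum ≈ 4.30499.

4.30499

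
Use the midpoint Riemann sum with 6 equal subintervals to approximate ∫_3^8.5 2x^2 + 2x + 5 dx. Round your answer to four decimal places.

Δx = (8.5 − 3)/6 = 11/12.
Midpoints: 83/24, 4.375, 127/24, 149/24, 7.125, 193/24.
f(83/24) = 10321/288, f(4.375) = 52.03125, f(127/24) = 20617/288, f(149/24) = 27217/288, f(7.125) = 120.78125, f(193/24) = 43321/288.
Sum = Δx · [f(83/24) + f(4.375) + f(127/24) + ...].
Sum ≈ 481.3964.

481.3964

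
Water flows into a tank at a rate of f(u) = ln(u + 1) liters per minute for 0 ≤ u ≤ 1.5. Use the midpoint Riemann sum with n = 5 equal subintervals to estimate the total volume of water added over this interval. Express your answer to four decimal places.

Δu = (1.5 − 0)/5 = 0.3.
Midpoints: 0.15, 0.45, 0.75, 1.05, 1.35.
f(0.15) ≈ 0.1398, f(0.45) ≈ 0.3716, f(0.75) ≈ 0.5596, f(1.05) ≈ 0.7178, f(1.35) ≈ 0.8544.
Sum = Δu · [f(0.15) + f(0.45) + f(0.75) + f(1.05) + f(1.35)].
Sum ≈ 0.7930.

0.7930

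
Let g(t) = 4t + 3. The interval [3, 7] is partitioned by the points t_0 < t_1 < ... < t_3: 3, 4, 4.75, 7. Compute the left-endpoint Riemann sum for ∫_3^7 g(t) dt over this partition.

78.75

Subinterval widths: 1, 0.75, 2.25.
Left endpoints: 3, 4, 4.75.
g(3) = 15, g(4) = 19, g(4.75) = 22.
Sum = Σ Δt_i · g(t_i).
Sum = 78.75.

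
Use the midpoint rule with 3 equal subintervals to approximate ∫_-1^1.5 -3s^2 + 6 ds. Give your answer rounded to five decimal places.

11.05903

Δs = (1.5 − (-1))/3 = 5/6.
Midpoints: -7/12, 0.25, 13/12.
f(-7/12) = 239/48, f(0.25) = 5.8125, f(13/12) = 119/48.
Sum = Δs · [f(-7/12) + f(0.25) + f(13/12)].
Sum ≈ 11.05903.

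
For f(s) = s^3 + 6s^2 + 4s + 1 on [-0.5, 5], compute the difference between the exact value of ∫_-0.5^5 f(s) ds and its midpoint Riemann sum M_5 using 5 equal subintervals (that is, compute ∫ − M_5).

7.0709375

Exact integral: ∫_-0.5^5 f(s) ds = 461.484375.
M_5 = 454.4134375.
Error = 461.484375 − 454.4134375 = 7.0709375.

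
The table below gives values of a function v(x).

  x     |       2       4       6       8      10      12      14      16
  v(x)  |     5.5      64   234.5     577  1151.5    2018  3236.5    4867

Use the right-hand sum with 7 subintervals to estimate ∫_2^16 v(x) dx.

24297

Δx = 2.
Sum = 2·[64 + 234.5 + 577 + 1151.5 + 2018 + 3236.5 + 4867] = 24297.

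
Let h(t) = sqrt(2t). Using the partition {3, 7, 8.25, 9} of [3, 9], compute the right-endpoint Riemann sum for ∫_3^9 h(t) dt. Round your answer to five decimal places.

Subinterval widths: 4, 1.25, 0.75.
Right endpoints: 7, 8.25, 9.
h(7) ≈ 3.74166, h(8.25) ≈ 4.06202, h(9) ≈ 4.24264.
Sum = Σ Δt_i · h(t_i).
Sum ≈ 23.22613.

23.22613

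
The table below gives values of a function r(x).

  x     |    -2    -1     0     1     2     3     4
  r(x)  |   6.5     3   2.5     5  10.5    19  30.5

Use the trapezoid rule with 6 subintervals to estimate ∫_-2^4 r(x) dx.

Δx = 1.
T_6 = (1/2)·[6.5 + 2·3 + 2·2.5 + 2·5 + 2·10.5 + 2·19 + 30.5] = 58.5.

58.5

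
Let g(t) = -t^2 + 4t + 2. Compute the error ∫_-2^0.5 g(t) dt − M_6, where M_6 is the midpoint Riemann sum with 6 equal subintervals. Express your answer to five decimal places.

Exact integral: ∫_-2^0.5 g(t) dt ≈ -5.2083333.
M_6 ≈ -5.1721644.
Error ≈ -5.2083333 − (-5.1721644) ≈ -0.03617.

-0.03617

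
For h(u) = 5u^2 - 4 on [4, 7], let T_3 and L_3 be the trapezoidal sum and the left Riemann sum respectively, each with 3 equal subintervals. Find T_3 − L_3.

T_3 = 455.5.
L_3 = 373.
T_3 − L_3 = 82.5.

82.5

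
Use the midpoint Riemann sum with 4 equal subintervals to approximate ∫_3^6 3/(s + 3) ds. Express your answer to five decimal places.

Δs = (6 − 3)/4 = 0.75.
Midpoints: 3.375, 4.125, 4.875, 5.625.
f(3.375) = 8/17, f(4.125) = 8/19, f(4.875) = 8/21, f(5.625) = 8/23.
Sum = Δs · [f(3.375) + f(4.125) + f(4.875) + f(5.625)].
Sum ≈ 1.21531.

1.21531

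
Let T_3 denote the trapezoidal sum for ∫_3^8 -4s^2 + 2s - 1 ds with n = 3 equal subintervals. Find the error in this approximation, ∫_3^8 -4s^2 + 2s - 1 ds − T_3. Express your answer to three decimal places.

Exact integral: ∫_3^8 f(s) ds ≈ -596.66667.
T_3 ≈ -605.92593.
Error ≈ -596.66667 − (-605.92593) ≈ 9.259.

9.259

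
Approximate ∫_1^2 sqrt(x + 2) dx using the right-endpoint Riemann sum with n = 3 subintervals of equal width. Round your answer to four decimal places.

1.9135

Δx = (2 − 1)/3 = 1/3.
Right endpoints: 4/3, 5/3, 2.
f(4/3) ≈ 1.8257, f(5/3) ≈ 1.9149, f(2) ≈ 2.0000.
Sum = Δx · [f(4/3) + f(5/3) + f(2)].
Sum ≈ 1.9135.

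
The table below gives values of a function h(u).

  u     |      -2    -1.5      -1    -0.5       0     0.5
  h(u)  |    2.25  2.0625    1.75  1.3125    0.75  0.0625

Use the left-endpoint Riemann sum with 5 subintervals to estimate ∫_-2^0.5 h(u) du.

4.0625

Δu = 0.5.
Sum = 0.5·[2.25 + 2.0625 + 1.75 + 1.3125 + 0.75] = 4.0625.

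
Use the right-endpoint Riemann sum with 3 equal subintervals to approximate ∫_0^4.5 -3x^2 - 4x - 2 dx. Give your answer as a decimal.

-204.75

Δx = (4.5 − 0)/3 = 1.5.
Right endpoints: 1.5, 3, 4.5.
f(1.5) = -14.75, f(3) = -41, f(4.5) = -80.75.
Sum = Δx · [f(1.5) + f(3) + f(4.5)].
Sum = -204.75.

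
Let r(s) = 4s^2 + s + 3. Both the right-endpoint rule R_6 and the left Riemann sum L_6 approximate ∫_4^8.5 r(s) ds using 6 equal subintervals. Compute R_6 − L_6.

172.125

R_6 = 862.875.
L_6 = 690.75.
R_6 − L_6 = 172.125.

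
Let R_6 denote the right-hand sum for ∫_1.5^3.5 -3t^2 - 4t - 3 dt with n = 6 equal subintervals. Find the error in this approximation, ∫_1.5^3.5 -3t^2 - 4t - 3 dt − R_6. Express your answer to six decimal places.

Exact integral: ∫_1.5^3.5 f(t) dt = -65.5.
R_6 ≈ -71.94444444.
Error ≈ -65.5 − (-71.94444444) ≈ 6.444444.

6.444444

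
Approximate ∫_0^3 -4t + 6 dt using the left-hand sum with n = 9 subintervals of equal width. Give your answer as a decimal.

Δt = (3 − 0)/9 = 1/3.
Left endpoints: 0, 1/3, 2/3, 1, 4/3, 5/3, 2, 7/3, 8/3.
f(0) = 6, f(1/3) = 14/3, f(2/3) = 10/3, f(1) = 2, f(4/3) = 2/3, f(5/3) = -2/3, f(2) = -2, f(7/3) = -10/3, f(8/3) = -14/3.
Sum = Δt · [f(0) + f(1/3) + f(2/3) + ...].
Sum = 2.

2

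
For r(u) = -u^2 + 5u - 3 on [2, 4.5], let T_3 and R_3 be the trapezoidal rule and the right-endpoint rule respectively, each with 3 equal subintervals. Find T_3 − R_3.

1.5625

T_3 ≈ 5.1273148.
R_3 ≈ 3.5648148.
T_3 − R_3 = 1.5625.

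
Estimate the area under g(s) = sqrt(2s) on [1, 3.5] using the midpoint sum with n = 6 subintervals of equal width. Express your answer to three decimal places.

Δs = (3.5 − 1)/6 = 5/12.
Midpoints: 29/24, 1.625, 49/24, 59/24, 2.875, 79/24.
g(29/24) ≈ 1.555, g(1.625) ≈ 1.803, g(49/24) ≈ 2.021, g(59/24) ≈ 2.217, g(2.875) ≈ 2.398, g(79/24) ≈ 2.566.
Sum = Δs · [g(29/24) + g(1.625) + g(49/24) + ...].
Sum ≈ 5.233.

5.233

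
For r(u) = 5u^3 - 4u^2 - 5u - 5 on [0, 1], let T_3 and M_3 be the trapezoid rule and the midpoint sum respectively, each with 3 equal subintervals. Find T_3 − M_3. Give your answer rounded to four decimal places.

0.0972

T_3 ≈ -7.518519.
M_3 ≈ -7.615741.
T_3 − M_3 ≈ 0.0972.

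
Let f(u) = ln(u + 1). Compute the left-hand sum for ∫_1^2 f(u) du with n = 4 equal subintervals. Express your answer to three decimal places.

0.858

Δu = (2 − 1)/4 = 0.25.
Left endpoints: 1, 1.25, 1.5, 1.75.
f(1) ≈ 0.693, f(1.25) ≈ 0.811, f(1.5) ≈ 0.916, f(1.75) ≈ 1.012.
Sum = Δu · [f(1) + f(1.25) + f(1.5) + f(1.75)].
Sum ≈ 0.858.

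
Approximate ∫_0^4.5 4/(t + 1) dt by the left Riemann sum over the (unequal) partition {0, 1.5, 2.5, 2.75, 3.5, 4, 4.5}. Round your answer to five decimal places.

9.53016

Subinterval widths: 1.5, 1, 0.25, 0.75, 0.5, 0.5.
Left endpoints: 0, 1.5, 2.5, 2.75, 3.5, 4.
f(0) = 4, f(1.5) = 1.6, f(2.5) = 8/7, f(2.75) = 16/15, f(3.5) = 8/9, f(4) = 0.8.
Sum = Σ Δt_i · f(t_i).
Sum ≈ 9.53016.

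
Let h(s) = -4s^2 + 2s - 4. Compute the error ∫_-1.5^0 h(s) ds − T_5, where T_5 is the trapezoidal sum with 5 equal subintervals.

Exact integral: ∫_-1.5^0 h(s) ds = -12.75.
T_5 = -12.84.
Error = -12.75 − (-12.84) = 0.09.

0.09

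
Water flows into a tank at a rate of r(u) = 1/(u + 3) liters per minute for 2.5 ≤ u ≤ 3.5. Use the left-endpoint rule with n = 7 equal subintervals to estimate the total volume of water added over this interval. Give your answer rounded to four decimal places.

0.1691

Δu = (3.5 − 2.5)/7 = 1/7.
Left endpoints: 2.5, 37/14, 39/14, 41/14, 43/14, 45/14, 47/14.
r(2.5) = 2/11, r(37/14) = 14/79, r(39/14) = 14/81, r(41/14) = 14/83, r(43/14) = 14/85, r(45/14) = 14/87, r(47/14) = 14/89.
Sum = Δu · [r(2.5) + r(37/14) + r(39/14) + ...].
Sum ≈ 0.1691.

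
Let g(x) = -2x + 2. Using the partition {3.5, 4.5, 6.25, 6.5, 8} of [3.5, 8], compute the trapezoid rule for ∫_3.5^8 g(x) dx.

-42.75

Subinterval widths: 1, 1.75, 0.25, 1.5.
g(3.5) = -5, g(4.5) = -7, g(6.25) = -10.5, g(6.5) = -11, g(8) = -14.
On each subinterval the trapezoid contributes (Δx_i/2)·[g(x_{i-1}) + g(x_i)].
Sum = -42.75.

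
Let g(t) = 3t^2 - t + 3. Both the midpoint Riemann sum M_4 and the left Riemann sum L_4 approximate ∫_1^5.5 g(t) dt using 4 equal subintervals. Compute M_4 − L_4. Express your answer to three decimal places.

42.557

M_4 ≈ 162.82617.
L_4 = 120.26953125.
M_4 − L_4 ≈ 42.557.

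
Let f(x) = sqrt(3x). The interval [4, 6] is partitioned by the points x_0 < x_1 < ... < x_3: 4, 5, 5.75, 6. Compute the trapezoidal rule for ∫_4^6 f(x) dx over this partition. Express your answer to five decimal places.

Subinterval widths: 1, 0.75, 0.25.
f(4) ≈ 3.46410, f(5) ≈ 3.87298, f(5.75) ≈ 4.15331, f(6) ≈ 4.24264.
On each subinterval the trapezoid contributes (Δx_i/2)·[f(x_{i-1}) + f(x_i)].
Sum ≈ 7.72790.

7.72790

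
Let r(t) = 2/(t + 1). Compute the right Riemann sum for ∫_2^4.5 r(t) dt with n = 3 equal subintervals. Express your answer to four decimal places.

Δt = (4.5 − 2)/3 = 5/6.
Right endpoints: 17/6, 11/3, 4.5.
r(17/6) = 12/23, r(11/3) = 3/7, r(4.5) = 4/11.
Sum = Δt · [r(17/6) + r(11/3) + r(4.5)].
Sum ≈ 1.0950.

1.0950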